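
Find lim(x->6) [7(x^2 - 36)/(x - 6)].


Direct substitution gives 0/0, so we factor the numerator.
Factor: 7(x^2 - 36) = 7 * (x - 6)(x + 6)
Cancel the common factor (x - 6):
7(x^2 - 36)/(x - 6) = 7 * (x + 6)
Now substitute x = 6:
= 7 * (6 + 6) = 84

84


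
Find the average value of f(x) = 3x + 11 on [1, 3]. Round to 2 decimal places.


Average value = 1/(b-a) * integral from a to b of f(x) dx
First compute the integral of 3x + 11:
F(x) = (3/2)x^2 + 11x
F(3) = 3/2 * 9 + 11 * 3 = 93/2
F(1) = 3/2 * 1 + 11 * 1 = 25/2
Integral = 93/2 - 25/2 = 34
Average = 34 / (3 - 1) = 34 / 2
= 17 = 17.00

17.00


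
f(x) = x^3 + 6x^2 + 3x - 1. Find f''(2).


First derivative:
f'(x) = 3x^2 + 12x + 3
Second derivative:
f''(x) = 6x + 12
Substitute x = 2:
f''(2) = 6 * 2 + 12
= 12 + 12
= 24

24


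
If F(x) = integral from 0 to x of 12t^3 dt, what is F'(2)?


By the Fundamental Theorem of Calculus (Part 1):
If F(x) = integral from 0 to x of f(t) dt, then F'(x) = f(x)
Here f(t) = 12t^3
So F'(x) = 12x^3
Evaluate at x = 2:
F'(2) = 12 * 2^3
= 12 * 8
= 96

96


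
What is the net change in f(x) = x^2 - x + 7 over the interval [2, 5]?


Net change = f(b) - f(a)
f(x) = x^2 - x + 7
Compute f(5):
f(5) = 1 * 5^2 - 1 * 5 + 7
= 25 - 5 + 7
= 27
Compute f(2):
f(2) = 1 * 2^2 - 1 * 2 + 7
= 4 - 2 + 7
= 9
Net change = 27 - 9 = 18

18


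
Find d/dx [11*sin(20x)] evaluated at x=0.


Apply the chain rule to differentiate 11*sin(20x):
d/dx [11*sin(20x)]
= 11 * cos(20x) * d/dx(20x)
= 11 * 20 * cos(20x)
= 220 * cos(20x)
Evaluate at x = 0:
= 220 * cos(0)
= 220 * 1
= 220

220


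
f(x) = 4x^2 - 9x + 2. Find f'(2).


Differentiate term by term using power and sum rules:
f(x) = 4x^2 - 9x + 2
f'(x) = 8x - 9
Substitute x = 2:
f'(2) = 8 * 2 - 9
= 16 - 9
= 7

7


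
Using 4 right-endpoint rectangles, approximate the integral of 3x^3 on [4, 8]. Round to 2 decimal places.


Right Riemann sum uses right endpoints of each subinterval.
Interval: [4, 8], n = 4
dx = (8 - 4) / 4 = 1
Right endpoints: [5, 6, 7, 8]
f values: [375, 648, 1029, 1536]
Sum = dx * (sum of f values)
= 1 * 3588
= 3588 = 3588.00

3588.00


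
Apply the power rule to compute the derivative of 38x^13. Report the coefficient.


We apply the power rule: d/dx [ax^n] = a*n * x^(n-1)
d/dx [38x^13]
= 38 * 13 * x^(13-1)
= 494x^12
The coefficient is 494

494


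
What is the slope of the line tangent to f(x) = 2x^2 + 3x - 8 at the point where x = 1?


The slope of the tangent line equals f'(x) at the point.
f(x) = 2x^2 + 3x - 8
f'(x) = 4x + 3
At x = 1:
f'(1) = 4 * 1 + 3
= 4 + 3
= 7

7


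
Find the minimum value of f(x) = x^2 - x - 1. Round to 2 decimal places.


For a quadratic f(x) = ax^2 + bx + c with a > 0, the minimum is at the vertex.
Vertex x-coordinate: x = -b/(2a)
x = -(-1) / (2 * 1)
x = 1/2
Substitute back to find the minimum value:
f(1/2) = 1 * (1/2)^2 - 1 * (1/2) - 1
= 1/4 - 1/2 - 1
= -5/4 = -1.25

-1.25


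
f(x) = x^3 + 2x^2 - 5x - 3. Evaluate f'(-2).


Differentiate f(x) = x^3 + 2x^2 - 5x - 3 term by term:
f'(x) = 3x^2 + 4x - 5
Substitute x = -2:
f'(-2) = 3 * (-2)^2 + 4 * (-2) - 5
= 12 - 8 - 5
= -1

-1


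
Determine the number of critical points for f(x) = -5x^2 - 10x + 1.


Find where f'(x) = 0:
f'(x) = -10x - 10
Set f'(x) = 0:
-10x - 10 = 0
x = 10 / (-10) = -1
This is a linear equation in x, so there is exactly one solution.
Number of critical points: 1

1


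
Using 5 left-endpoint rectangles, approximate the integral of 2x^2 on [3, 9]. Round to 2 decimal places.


Left Riemann sum uses left endpoints of each subinterval.
Interval: [3, 9], n = 5
dx = (9 - 3) / 5 = 6/5
Left endpoints: [3, 21/5, 27/5, 33/5, 39/5]
f values: [18, 882/25, 1458/25, 2178/25, 3042/25]
Sum = dx * (sum of f values)
= 6/5 * 1602/5
= 9612/25 = 384.48

384.48


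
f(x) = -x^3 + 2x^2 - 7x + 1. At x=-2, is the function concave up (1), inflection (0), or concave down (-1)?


Concavity is determined by the sign of f''(x).
f(x) = -x^3 + 2x^2 - 7x + 1
f'(x) = -3x^2 + 4x - 7
f''(x) = -6x + 4
f''(-2) = -6 * (-2) + 4
= 12 + 4
= 16
Since f''(-2) > 0, the function is concave up (1)

1


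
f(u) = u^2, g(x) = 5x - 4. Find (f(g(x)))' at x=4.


Using the chain rule: (f(g(x)))' = f'(g(x)) * g'(x)
First, find g(4):
g(4) = 5 * 4 - 4 = 16
Next, f'(u) = 2u
And g'(x) = 5
So f'(g(4)) * g'(4)
= 2 * 16 * 5
= 160

160


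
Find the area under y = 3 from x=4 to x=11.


The area under a constant function y = 3 is a rectangle.
Width = 11 - 4 = 7
Height = 3
Area = width * height
= 7 * 3
= 21

21


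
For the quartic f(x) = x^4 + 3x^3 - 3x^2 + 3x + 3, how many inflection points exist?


Inflection points occur where f''(x) = 0 and concavity changes.
f(x) = x^4 + 3x^3 - 3x^2 + 3x + 3
f'(x) = 4x^3 + 9x^2 - 6x + 3
f''(x) = 12x^2 + 18x - 6
This is a quadratic in x. Use the discriminant to count real roots.
Discriminant = (18)^2 - 4 * 12 * (-6)
= 324 - (-288)
= 612
Since discriminant > 0, f''(x) = 0 has 2 distinct real solutions.
A quadratic with two distinct real roots changes sign at each root, so concavity changes at both.
Number of inflection points: 2

2


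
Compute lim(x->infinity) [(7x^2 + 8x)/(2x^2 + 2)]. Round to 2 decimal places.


For limits at infinity with equal-degree polynomials,
we compare leading coefficients.
Numerator leading term: 7x^2
Denominator leading term: 2x^2
Divide both by x^2:
lim = (7 + 8/x) / (2 + 2/x^2)
As x -> infinity, the 1/x and 1/x^2 terms vanish:
= 7/2 = 3.50

3.50


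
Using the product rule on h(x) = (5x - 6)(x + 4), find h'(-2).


Let u(x) = 5x - 6 and v(x) = x + 4
u'(x) = 5
v'(x) = 1
Product rule: h'(x) = u'(x)*v(x) + u(x)*v'(x)
= 5 * (x + 4) + (5x - 6) * 1
At x = -2:
u(-2) = 5 * (-2) - 6 = -16
v(-2) = 1 * (-2) + 4 = 2
h'(-2) = 5 * 2 + (-16) * 1
= 10 - 16
= -6

-6


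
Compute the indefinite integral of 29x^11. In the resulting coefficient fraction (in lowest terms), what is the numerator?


Apply the power rule for integration:
integral of ax^n dx = a/(n+1) * x^(n+1) + C
integral of 29x^11 dx
= 29/12 * x^12 + C
The coefficient in lowest terms is 29/12, and its numerator is 29

29


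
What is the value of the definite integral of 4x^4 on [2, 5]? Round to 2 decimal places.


Find the antiderivative of 4x^4:
F(x) = 4/5 * x^5
Apply the Fundamental Theorem of Calculus:
F(5) - F(2)
= 4/5 * 5^5 - 4/5 * 2^5
= 4/5 * (3125 - 32)
= 4/5 * 3093
= 12372/5 = 2474.40

2474.40


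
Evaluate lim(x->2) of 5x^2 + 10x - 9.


Since polynomials are continuous, we use direct substitution.
lim(x->2) of 5x^2 + 10x - 9
= 5 * 2^2 + 10 * 2 - 9
= 20 + 20 - 9
= 31

31


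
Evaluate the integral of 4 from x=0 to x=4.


The integral of a constant k over [a, b] equals k * (b - a).
integral from 0 to 4 of 4 dx
= 4 * (4 - 0)
= 4 * 4
= 16

16


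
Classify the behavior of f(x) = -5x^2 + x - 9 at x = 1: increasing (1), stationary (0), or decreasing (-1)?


Compute f'(x) to determine behavior:
f'(x) = -10x + 1
f'(1) = -10 * 1 + 1
= -10 + 1
= -9
Since f'(1) < 0, the function is decreasing (-1)

-1


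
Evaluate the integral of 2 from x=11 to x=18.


The integral of a constant k over [a, b] equals k * (b - a).
integral from 11 to 18 of 2 dx
= 2 * (18 - 11)
= 2 * 7
= 14

14


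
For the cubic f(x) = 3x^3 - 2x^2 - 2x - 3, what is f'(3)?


Differentiate f(x) = 3x^3 - 2x^2 - 2x - 3 term by term:
f'(x) = 9x^2 - 4x - 2
Substitute x = 3:
f'(3) = 9 * 3^2 - 4 * 3 - 2
= 81 - 12 - 2
= 67

67


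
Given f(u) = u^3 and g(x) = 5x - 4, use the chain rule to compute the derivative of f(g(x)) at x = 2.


Using the chain rule: (f(g(x)))' = f'(g(x)) * g'(x)
First, find g(2):
g(2) = 5 * 2 - 4 = 6
Next, f'(u) = 3u^2
And g'(x) = 5
So f'(g(2)) * g'(2)
= 3 * 6^2 * 5
= 3 * 36 * 5
= 540

540


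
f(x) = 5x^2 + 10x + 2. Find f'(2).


Differentiate term by term using power and sum rules:
f(x) = 5x^2 + 10x + 2
f'(x) = 10x + 10
Substitute x = 2:
f'(2) = 10 * 2 + 10
= 20 + 10
= 30

30


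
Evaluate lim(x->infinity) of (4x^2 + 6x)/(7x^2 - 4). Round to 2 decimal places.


For limits at infinity with equal-degree polynomials,
we compare leading coefficients.
Numerator leading term: 4x^2
Denominator leading term: 7x^2
Divide both by x^2:
lim = (4 + 6/x) / (7 - 4/x^2)
As x -> infinity, the 1/x and 1/x^2 terms vanish:
= 4/7 ≈ 0.57

0.57


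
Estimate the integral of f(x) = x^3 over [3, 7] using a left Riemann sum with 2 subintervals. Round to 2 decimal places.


Left Riemann sum uses left endpoints of each subinterval.
Interval: [3, 7], n = 2
dx = (7 - 3) / 2 = 2
Left endpoints: [3, 5]
f values: [27, 125]
Sum = dx * (sum of f values)
= 2 * 152
= 304 = 304.00

304.00


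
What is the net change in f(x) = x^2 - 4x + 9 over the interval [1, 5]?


Net change = f(b) - f(a)
f(x) = x^2 - 4x + 9
Compute f(5):
f(5) = 1 * 5^2 - 4 * 5 + 9
= 25 - 20 + 9
= 14
Compute f(1):
f(1) = 1 * 1^2 - 4 * 1 + 9
= 1 - 4 + 9
= 6
Net change = 14 - 6 = 8

8


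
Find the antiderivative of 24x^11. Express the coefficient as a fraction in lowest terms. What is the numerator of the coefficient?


Apply the power rule for integration:
integral of ax^n dx = a/(n+1) * x^(n+1) + C
integral of 24x^11 dx
= 24/12 * x^12 + C
= 2 * x^12 + C
The coefficient in lowest terms is 2 = 2/1, so its numerator is 2

2


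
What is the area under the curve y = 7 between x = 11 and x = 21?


The area under a constant function y = 7 is a rectangle.
Width = 21 - 11 = 10
Height = 7
Area = width * height
= 10 * 7
= 70

70


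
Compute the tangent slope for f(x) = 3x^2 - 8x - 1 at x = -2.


The slope of the tangent line equals f'(x) at the point.
f(x) = 3x^2 - 8x - 1
f'(x) = 6x - 8
At x = -2:
f'(-2) = 6 * (-2) - 8
= -12 - 8
= -20

-20


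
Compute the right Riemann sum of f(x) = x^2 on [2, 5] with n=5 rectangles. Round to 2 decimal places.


Right Riemann sum uses right endpoints of each subinterval.
Interval: [2, 5], n = 5
dx = (5 - 2) / 5 = 3/5
Right endpoints: [13/5, 16/5, 19/5, 22/5, 5]
f values: [169/25, 256/25, 361/25, 484/25, 25]
Sum = dx * (sum of f values)
= 3/5 * 379/5
= 1137/25 = 45.48

45.48


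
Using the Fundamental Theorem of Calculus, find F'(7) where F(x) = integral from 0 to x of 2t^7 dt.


By the Fundamental Theorem of Calculus (Part 1):
If F(x) = integral from 0 to x of f(t) dt, then F'(x) = f(x)
Here f(t) = 2t^7
So F'(x) = 2x^7
Evaluate at x = 7:
F'(7) = 2 * 7^7
= 2 * 823543
= 1647086

1647086


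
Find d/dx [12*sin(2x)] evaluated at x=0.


Apply the chain rule to differentiate 12*sin(2x):
d/dx [12*sin(2x)]
= 12 * cos(2x) * d/dx(2x)
= 12 * 2 * cos(2x)
= 24 * cos(2x)
Evaluate at x = 0:
= 24 * cos(0)
= 24 * 1
= 24

24


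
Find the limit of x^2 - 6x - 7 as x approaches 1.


Since polynomials are continuous, we use direct substitution.
lim(x->1) of x^2 - 6x - 7
= 1 * 1^2 - 6 * 1 - 7
= 1 - 6 - 7
= -12

-12


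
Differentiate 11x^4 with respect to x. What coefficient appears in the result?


We apply the power rule: d/dx [ax^n] = a*n * x^(n-1)
d/dx [11x^4]
= 11 * 4 * x^(4-1)
= 44x^3
The coefficient is 44

44


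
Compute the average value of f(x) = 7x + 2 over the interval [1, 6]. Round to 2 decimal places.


Average value = 1/(b-a) * integral from a to b of f(x) dx
First compute the integral of 7x + 2:
F(x) = (7/2)x^2 + 2x
F(6) = 7/2 * 36 + 2 * 6 = 138
F(1) = 7/2 * 1 + 2 * 1 = 11/2
Integral = 138 - 11/2 = 265/2
Average = (265/2) / (6 - 1) = (265/2) / 5
= 53/2 = 26.50

26.50


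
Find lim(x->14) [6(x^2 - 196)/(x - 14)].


Direct substitution gives 0/0, so we factor the numerator.
Factor: 6(x^2 - 196) = 6 * (x - 14)(x + 14)
Cancel the common factor (x - 14):
6(x^2 - 196)/(x - 14) = 6 * (x + 14)
Now substitute x = 14:
= 6 * (14 + 14) = 168

168


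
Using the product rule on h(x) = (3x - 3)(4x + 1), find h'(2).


Let u(x) = 3x - 3 and v(x) = 4x + 1
u'(x) = 3
v'(x) = 4
Product rule: h'(x) = u'(x)*v(x) + u(x)*v'(x)
= 3 * (4x + 1) + (3x - 3) * 4
At x = 2:
u(2) = 3 * 2 - 3 = 3
v(2) = 4 * 2 + 1 = 9
h'(2) = 3 * 9 + 3 * 4
= 27 + 12
= 39

39


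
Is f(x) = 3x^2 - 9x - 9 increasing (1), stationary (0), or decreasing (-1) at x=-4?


Compute f'(x) to determine behavior:
f'(x) = 6x - 9
f'(-4) = 6 * (-4) - 9
= -24 - 9
= -33
Since f'(-4) < 0, the function is decreasing (-1)

-1


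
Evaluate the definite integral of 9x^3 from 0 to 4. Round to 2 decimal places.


Find the antiderivative of 9x^3:
F(x) = 9/4 * x^4
Apply the Fundamental Theorem of Calculus:
F(4) - F(0)
= 9/4 * 4^4 - 9/4 * 0^4
= 9/4 * (256 - 0)
= 9/4 * 256
= 576 = 576.00

576.00


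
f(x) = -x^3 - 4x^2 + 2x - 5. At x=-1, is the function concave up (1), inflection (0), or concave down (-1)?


Concavity is determined by the sign of f''(x).
f(x) = -x^3 - 4x^2 + 2x - 5
f'(x) = -3x^2 - 8x + 2
f''(x) = -6x - 8
f''(-1) = -6 * (-1) - 8
= 6 - 8
= -2
Since f''(-1) < 0, the function is concave down (-1)

-1


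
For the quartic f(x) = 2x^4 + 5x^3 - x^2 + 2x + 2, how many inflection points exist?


Inflection points occur where f''(x) = 0 and concavity changes.
f(x) = 2x^4 + 5x^3 - x^2 + 2x + 2
f'(x) = 8x^3 + 15x^2 - 2x + 2
f''(x) = 24x^2 + 30x - 2
This is a quadratic in x. Use the discriminant to count real roots.
Discriminant = (30)^2 - 4 * 24 * (-2)
= 900 - (-192)
= 1092
Since discriminant > 0, f''(x) = 0 has 2 distinct real solutions.
A quadratic with two distinct real roots changes sign at each root, so concavity changes at both.
Number of inflection points: 2

2


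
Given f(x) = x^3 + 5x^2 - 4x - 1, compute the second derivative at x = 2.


First derivative:
f'(x) = 3x^2 + 10x - 4
Second derivative:
f''(x) = 6x + 10
Substitute x = 2:
f''(2) = 6 * 2 + 10
= 12 + 10
= 22

22


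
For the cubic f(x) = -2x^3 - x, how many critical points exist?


Find where f'(x) = 0:
f(x) = -2x^3 - x
f'(x) = -6x^2 - 1
This is a quadratic in x. Use the discriminant to count real roots.
Discriminant = (0)^2 - 4 * (-6) * (-1)
= 0 - 24
= -24
Since discriminant < 0, f'(x) = 0 has no real solutions.
Number of critical points: 0

0


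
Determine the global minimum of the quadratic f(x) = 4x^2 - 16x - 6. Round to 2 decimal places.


For a quadratic f(x) = ax^2 + bx + c with a > 0, the minimum is at the vertex.
Vertex x-coordinate: x = -b/(2a)
x = -(-16) / (2 * 4)
x = 16/8 = 2
Substitute back to find the minimum value:
f(2) = 4 * 2^2 - 16 * 2 - 6
= 16 - 32 - 6
= -22 = -22.00

-22.00


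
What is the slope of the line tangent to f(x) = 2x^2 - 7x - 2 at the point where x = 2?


The slope of the tangent line equals f'(x) at the point.
f(x) = 2x^2 - 7x - 2
f'(x) = 4x - 7
At x = 2:
f'(2) = 4 * 2 - 7
= 8 - 7
= 1

1


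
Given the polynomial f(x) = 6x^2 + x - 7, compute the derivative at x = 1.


Differentiate term by term using power and sum rules:
f(x) = 6x^2 + x - 7
f'(x) = 12x + 1
Substitute x = 1:
f'(1) = 12 * 1 + 1
= 12 + 1
= 13

13


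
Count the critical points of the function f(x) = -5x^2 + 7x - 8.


Find where f'(x) = 0:
f'(x) = -10x + 7
Set f'(x) = 0:
-10x + 7 = 0
x = -7 / (-10) = 7/10
This is a linear equation in x, so there is exactly one solution.
Number of critical points: 1

1


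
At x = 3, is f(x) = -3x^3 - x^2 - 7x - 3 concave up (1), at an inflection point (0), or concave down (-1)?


Concavity is determined by the sign of f''(x).
f(x) = -3x^3 - x^2 - 7x - 3
f'(x) = -9x^2 - 2x - 7
f''(x) = -18x - 2
f''(3) = -18 * 3 - 2
= -54 - 2
= -56
Since f''(3) < 0, the function is concave down (-1)

-1


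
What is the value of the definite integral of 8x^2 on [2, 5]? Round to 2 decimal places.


Find the antiderivative of 8x^2:
F(x) = 8/3 * x^3
Apply the Fundamental Theorem of Calculus:
F(5) - F(2)
= 8/3 * 5^3 - 8/3 * 2^3
= 8/3 * (125 - 8)
= 8/3 * 117
= 312 = 312.00

312.00


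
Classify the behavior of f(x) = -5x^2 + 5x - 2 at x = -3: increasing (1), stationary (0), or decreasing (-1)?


Compute f'(x) to determine behavior:
f'(x) = -10x + 5
f'(-3) = -10 * (-3) + 5
= 30 + 5
= 35
Since f'(-3) > 0, the function is increasing (1)

1


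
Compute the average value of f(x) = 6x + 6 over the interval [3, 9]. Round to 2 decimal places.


Average value = 1/(b-a) * integral from a to b of f(x) dx
First compute the integral of 6x + 6:
F(x) = 3x^2 + 6x
F(9) = 3 * 81 + 6 * 9 = 297
F(3) = 3 * 9 + 6 * 3 = 45
Integral = 297 - 45 = 252
Average = 252 / (9 - 3) = 252 / 6
= 42 = 42.00

42.00


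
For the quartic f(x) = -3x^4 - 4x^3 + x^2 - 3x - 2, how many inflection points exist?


Inflection points occur where f''(x) = 0 and concavity changes.
f(x) = -3x^4 - 4x^3 + x^2 - 3x - 2
f'(x) = -12x^3 - 12x^2 + 2x - 3
f''(x) = -36x^2 - 24x + 2
This is a quadratic in x. Use the discriminant to count real roots.
Discriminant = (-24)^2 - 4 * (-36) * 2
= 576 - (-288)
= 864
Since discriminant > 0, f''(x) = 0 has 2 distinct real solutions.
A quadratic with two distinct real roots changes sign at each root, so concavity changes at both.
Number of inflection points: 2

2


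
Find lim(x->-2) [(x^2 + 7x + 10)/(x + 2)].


Direct substitution gives 0/0, so we factor the numerator.
Factor: (x^2 + 7x + 10) = (x + 2)(x + 5)
Cancel the common factor (x + 2):
(x^2 + 7x + 10)/(x + 2) = (x + 5)
Now substitute x = -2:
= (-2) - (-5) = 3

3


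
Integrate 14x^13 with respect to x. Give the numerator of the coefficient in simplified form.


Apply the power rule for integration:
integral of ax^n dx = a/(n+1) * x^(n+1) + C
integral of 14x^13 dx
= 14/14 * x^14 + C
= 1 * x^14 + C
The coefficient in lowest terms is 1 = 1/1, so its numerator is 1

1


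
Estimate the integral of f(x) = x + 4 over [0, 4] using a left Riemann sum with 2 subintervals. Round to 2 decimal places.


Left Riemann sum uses left endpoints of each subinterval.
Interval: [0, 4], n = 2
dx = (4 - 0) / 2 = 2
Left endpoints: [0, 2]
f values: [4, 6]
Sum = dx * (sum of f values)
= 2 * 10
= 20 = 20.00

20.00


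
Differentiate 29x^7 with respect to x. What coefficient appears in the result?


We apply the power rule: d/dx [ax^n] = a*n * x^(n-1)
d/dx [29x^7]
= 29 * 7 * x^(7-1)
= 203x^6
The coefficient is 203

203


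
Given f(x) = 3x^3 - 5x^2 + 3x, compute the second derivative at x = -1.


First derivative:
f'(x) = 9x^2 - 10x + 3
Second derivative:
f''(x) = 18x - 10
Substitute x = -1:
f''(-1) = 18 * (-1) - 10
= -18 - 10
= -28

-28


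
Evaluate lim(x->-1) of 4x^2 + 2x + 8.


Since polynomials are continuous, we use direct substitution.
lim(x->-1) of 4x^2 + 2x + 8
= 4 * (-1)^2 + 2 * (-1) + 8
= 4 - 2 + 8
= 10

10


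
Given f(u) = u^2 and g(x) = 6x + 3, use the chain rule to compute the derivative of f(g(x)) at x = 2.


Using the chain rule: (f(g(x)))' = f'(g(x)) * g'(x)
First, find g(2):
g(2) = 6 * 2 + 3 = 15
Next, f'(u) = 2u
And g'(x) = 6
So f'(g(2)) * g'(2)
= 2 * 15 * 6
= 180

180


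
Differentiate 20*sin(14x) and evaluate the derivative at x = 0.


Apply the chain rule to differentiate 20*sin(14x):
d/dx [20*sin(14x)]
= 20 * cos(14x) * d/dx(14x)
= 20 * 14 * cos(14x)
= 280 * cos(14x)
Evaluate at x = 0:
= 280 * cos(0)
= 280 * 1
= 280

280


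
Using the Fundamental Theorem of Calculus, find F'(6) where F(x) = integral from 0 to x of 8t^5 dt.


By the Fundamental Theorem of Calculus (Part 1):
If F(x) = integral from 0 to x of f(t) dt, then F'(x) = f(x)
Here f(t) = 8t^5
So F'(x) = 8x^5
Evaluate at x = 6:
F'(6) = 8 * 6^5
= 8 * 7776
= 62208

62208


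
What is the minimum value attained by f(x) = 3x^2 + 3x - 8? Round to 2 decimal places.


For a quadratic f(x) = ax^2 + bx + c with a > 0, the minimum is at the vertex.
Vertex x-coordinate: x = -b/(2a)
x = -(3) / (2 * 3)
x = -3/6 = -1/2
Substitute back to find the minimum value:
f(-1/2) = 3 * (-1/2)^2 + 3 * (-1/2) - 8
= 3/4 - 3/2 - 8
= -35/4 = -8.75

-8.75


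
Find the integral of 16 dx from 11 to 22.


The integral of a constant k over [a, b] equals k * (b - a).
integral from 11 to 22 of 16 dx
= 16 * (22 - 11)
= 16 * 11
= 176

176


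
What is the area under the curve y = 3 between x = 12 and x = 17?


The area under a constant function y = 3 is a rectangle.
Width = 17 - 12 = 5
Height = 3
Area = width * height
= 5 * 3
= 15

15


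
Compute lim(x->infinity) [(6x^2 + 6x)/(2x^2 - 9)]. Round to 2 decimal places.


For limits at infinity with equal-degree polynomials,
we compare leading coefficients.
Numerator leading term: 6x^2
Denominator leading term: 2x^2
Divide both by x^2:
lim = (6 + 6/x) / (2 - 9/x^2)
As x -> infinity, the 1/x and 1/x^2 terms vanish:
= 6/2 = 3 = 3.00

3.00


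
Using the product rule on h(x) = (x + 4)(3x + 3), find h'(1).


Let u(x) = x + 4 and v(x) = 3x + 3
u'(x) = 1
v'(x) = 3
Product rule: h'(x) = u'(x)*v(x) + u(x)*v'(x)
= 1 * (3x + 3) + (x + 4) * 3
At x = 1:
u(1) = 1 * 1 + 4 = 5
v(1) = 3 * 1 + 3 = 6
h'(1) = 1 * 6 + 5 * 3
= 6 + 15
= 21

21


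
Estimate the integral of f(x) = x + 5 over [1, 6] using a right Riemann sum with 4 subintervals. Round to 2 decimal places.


Right Riemann sum uses right endpoints of each subinterval.
Interval: [1, 6], n = 4
dx = (6 - 1) / 4 = 5/4
Right endpoints: [9/4, 7/2, 19/4, 6]
f values: [29/4, 17/2, 39/4, 11]
Sum = dx * (sum of f values)
= 5/4 * 73/2
= 365/8 ≈ 45.63

45.63


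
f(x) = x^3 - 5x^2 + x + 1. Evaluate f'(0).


Differentiate f(x) = x^3 - 5x^2 + x + 1 term by term:
f'(x) = 3x^2 - 10x + 1
Substitute x = 0:
f'(0) = 3 * 0^2 - 10 * 0 + 1
= 0 + 0 + 1
= 1

1


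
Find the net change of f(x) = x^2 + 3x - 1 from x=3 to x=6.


Net change = f(b) - f(a)
f(x) = x^2 + 3x - 1
Compute f(6):
f(6) = 1 * 6^2 + 3 * 6 - 1
= 36 + 18 - 1
= 53
Compute f(3):
f(3) = 1 * 3^2 + 3 * 3 - 1
= 9 + 9 - 1
= 17
Net change = 53 - 17 = 36

36


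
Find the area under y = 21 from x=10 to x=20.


The area under a constant function y = 21 is a rectangle.
Width = 20 - 10 = 10
Height = 21
Area = width * height
= 10 * 21
= 210

210


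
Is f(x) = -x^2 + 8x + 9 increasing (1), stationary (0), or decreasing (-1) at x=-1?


Compute f'(x) to determine behavior:
f'(x) = -2x + 8
f'(-1) = -2 * (-1) + 8
= 2 + 8
= 10
Since f'(-1) > 0, the function is increasing (1)

1


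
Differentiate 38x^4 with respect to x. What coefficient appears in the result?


We apply the power rule: d/dx [ax^n] = a*n * x^(n-1)
d/dx [38x^4]
= 38 * 4 * x^(4-1)
= 152x^3
The coefficient is 152

152


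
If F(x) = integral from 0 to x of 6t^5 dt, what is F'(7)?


By the Fundamental Theorem of Calculus (Part 1):
If F(x) = integral from 0 to x of f(t) dt, then F'(x) = f(x)
Here f(t) = 6t^5
So F'(x) = 6x^5
Evaluate at x = 7:
F'(7) = 6 * 7^5
= 6 * 16807
= 100842

100842


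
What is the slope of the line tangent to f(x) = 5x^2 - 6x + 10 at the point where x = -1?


The slope of the tangent line equals f'(x) at the point.
f(x) = 5x^2 - 6x + 10
f'(x) = 10x - 6
At x = -1:
f'(-1) = 10 * (-1) - 6
= -10 - 6
= -16

-16


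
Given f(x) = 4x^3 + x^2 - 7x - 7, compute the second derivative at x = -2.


First derivative:
f'(x) = 12x^2 + 2x - 7
Second derivative:
f''(x) = 24x + 2
Substitute x = -2:
f''(-2) = 24 * (-2) + 2
= -48 + 2
= -46

-46


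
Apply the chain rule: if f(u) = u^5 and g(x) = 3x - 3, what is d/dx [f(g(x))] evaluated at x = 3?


Using the chain rule: (f(g(x)))' = f'(g(x)) * g'(x)
First, find g(3):
g(3) = 3 * 3 - 3 = 6
Next, f'(u) = 5u^4
And g'(x) = 3
So f'(g(3)) * g'(3)
= 5 * 6^4 * 3
= 5 * 1296 * 3
= 19440

19440


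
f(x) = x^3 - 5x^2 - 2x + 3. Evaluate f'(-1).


Differentiate f(x) = x^3 - 5x^2 - 2x + 3 term by term:
f'(x) = 3x^2 - 10x - 2
Substitute x = -1:
f'(-1) = 3 * (-1)^2 - 10 * (-1) - 2
= 3 + 10 - 2
= 11

11


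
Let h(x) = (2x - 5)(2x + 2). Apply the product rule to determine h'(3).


Let u(x) = 2x - 5 and v(x) = 2x + 2
u'(x) = 2
v'(x) = 2
Product rule: h'(x) = u'(x)*v(x) + u(x)*v'(x)
= 2 * (2x + 2) + (2x - 5) * 2
At x = 3:
u(3) = 2 * 3 - 5 = 1
v(3) = 2 * 3 + 2 = 8
h'(3) = 2 * 8 + 1 * 2
= 16 + 2
= 18

18


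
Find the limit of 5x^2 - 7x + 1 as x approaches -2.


Since polynomials are continuous, we use direct substitution.
lim(x->-2) of 5x^2 - 7x + 1
= 5 * (-2)^2 - 7 * (-2) + 1
= 20 + 14 + 1
= 35

35


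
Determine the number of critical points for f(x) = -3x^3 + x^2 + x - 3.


Find where f'(x) = 0:
f(x) = -3x^3 + x^2 + x - 3
f'(x) = -9x^2 + 2x + 1
This is a quadratic in x. Use the discriminant to count real roots.
Discriminant = (2)^2 - 4 * (-9) * 1
= 4 - (-36)
= 40
Since discriminant > 0, f'(x) = 0 has 2 real solutions.
Number of critical points: 2

2


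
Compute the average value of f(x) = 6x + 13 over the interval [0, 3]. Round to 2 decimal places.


Average value = 1/(b-a) * integral from a to b of f(x) dx
First compute the integral of 6x + 13:
F(x) = 3x^2 + 13x
F(3) = 3 * 9 + 13 * 3 = 66
F(0) = 3 * 0 + 13 * 0 = 0
Integral = 66 - 0 = 66
Average = 66 / (3 - 0) = 66 / 3
= 22 = 22.00

22.00


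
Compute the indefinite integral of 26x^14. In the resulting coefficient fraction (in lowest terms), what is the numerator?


Apply the power rule for integration:
integral of ax^n dx = a/(n+1) * x^(n+1) + C
integral of 26x^14 dx
= 26/15 * x^15 + C
The coefficient in lowest terms is 26/15, and its numerator is 26

26


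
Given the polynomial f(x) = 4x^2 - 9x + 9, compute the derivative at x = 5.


Differentiate term by term using power and sum rules:
f(x) = 4x^2 - 9x + 9
f'(x) = 8x - 9
Substitute x = 5:
f'(5) = 8 * 5 - 9
= 40 - 9
= 31

31


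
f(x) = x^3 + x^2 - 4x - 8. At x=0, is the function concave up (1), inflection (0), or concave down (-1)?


Concavity is determined by the sign of f''(x).
f(x) = x^3 + x^2 - 4x - 8
f'(x) = 3x^2 + 2x - 4
f''(x) = 6x + 2
f''(0) = 6 * 0 + 2
= 0 + 2
= 2
Since f''(0) > 0, the function is concave up (1)

1


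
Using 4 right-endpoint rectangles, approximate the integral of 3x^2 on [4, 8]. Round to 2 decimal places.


Right Riemann sum uses right endpoints of each subinterval.
Interval: [4, 8], n = 4
dx = (8 - 4) / 4 = 1
Right endpoints: [5, 6, 7, 8]
f values: [75, 108, 147, 192]
Sum = dx * (sum of f values)
= 1 * 522
= 522 = 522.00

522.00


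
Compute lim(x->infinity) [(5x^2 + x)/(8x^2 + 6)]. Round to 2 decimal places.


For limits at infinity with equal-degree polynomials,
we compare leading coefficients.
Numerator leading term: 5x^2
Denominator leading term: 8x^2
Divide both by x^2:
lim = (5 + 1/x) / (8 + 6/x^2)
As x -> infinity, the 1/x and 1/x^2 terms vanish:
= 5/8 ≈ 0.63

0.63


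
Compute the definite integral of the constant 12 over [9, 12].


The integral of a constant k over [a, b] equals k * (b - a).
integral from 9 to 12 of 12 dx
= 12 * (12 - 9)
= 12 * 3
= 36

36


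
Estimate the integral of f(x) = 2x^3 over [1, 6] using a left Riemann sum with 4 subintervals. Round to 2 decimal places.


Left Riemann sum uses left endpoints of each subinterval.
Interval: [1, 6], n = 4
dx = (6 - 1) / 4 = 5/4
Left endpoints: [1, 9/4, 7/2, 19/4]
f values: [2, 729/32, 343/4, 6859/32]
Sum = dx * (sum of f values)
= 5/4 * 2599/8
= 12995/32 ≈ 406.09

406.09


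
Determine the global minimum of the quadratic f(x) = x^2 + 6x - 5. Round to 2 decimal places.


For a quadratic f(x) = ax^2 + bx + c with a > 0, the minimum is at the vertex.
Vertex x-coordinate: x = -b/(2a)
x = -(6) / (2 * 1)
x = -6/2 = -3
Substitute back to find the minimum value:
f(-3) = 1 * (-3)^2 + 6 * (-3) - 5
= 9 - 18 - 5
= -14 = -14.00

-14.00


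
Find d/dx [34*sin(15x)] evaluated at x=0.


Apply the chain rule to differentiate 34*sin(15x):
d/dx [34*sin(15x)]
= 34 * cos(15x) * d/dx(15x)
= 34 * 15 * cos(15x)
= 510 * cos(15x)
Evaluate at x = 0:
= 510 * cos(0)
= 510 * 1
= 510

510


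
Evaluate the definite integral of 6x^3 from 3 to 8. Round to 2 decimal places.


Find the antiderivative of 6x^3:
F(x) = 6/4 * x^4
Apply the Fundamental Theorem of Calculus:
F(8) - F(3)
= 6/4 * 8^4 - 6/4 * 3^4
= 6/4 * (4096 - 81)
= 6/4 * 4015
= 12045/2 = 6022.50

6022.50


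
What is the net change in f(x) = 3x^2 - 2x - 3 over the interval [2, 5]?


Net change = f(b) - f(a)
f(x) = 3x^2 - 2x - 3
Compute f(5):
f(5) = 3 * 5^2 - 2 * 5 - 3
= 75 - 10 - 3
= 62
Compute f(2):
f(2) = 3 * 2^2 - 2 * 2 - 3
= 12 - 4 - 3
= 5
Net change = 62 - 5 = 57

57


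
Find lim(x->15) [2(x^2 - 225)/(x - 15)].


Direct substitution gives 0/0, so we factor the numerator.
Factor: 2(x^2 - 225) = 2 * (x - 15)(x + 15)
Cancel the common factor (x - 15):
2(x^2 - 225)/(x - 15) = 2 * (x + 15)
Now substitute x = 15:
= 2 * (15 + 15) = 60

60


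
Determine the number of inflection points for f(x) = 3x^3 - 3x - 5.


Inflection points occur where f''(x) = 0 and concavity changes.
f(x) = 3x^3 - 3x - 5
f'(x) = 9x^2 - 3
f''(x) = 18x
Set f''(x) = 0:
18x = 0
x = 0 / 18 = 0
Since f''(x) is linear (degree 1), it changes sign at this point.
Therefore there is exactly 1 inflection point.

1


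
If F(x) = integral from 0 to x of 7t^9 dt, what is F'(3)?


By the Fundamental Theorem of Calculus (Part 1):
If F(x) = integral from 0 to x of f(t) dt, then F'(x) = f(x)
Here f(t) = 7t^9
So F'(x) = 7x^9
Evaluate at x = 3:
F'(3) = 7 * 3^9
= 7 * 19683
= 137781

137781


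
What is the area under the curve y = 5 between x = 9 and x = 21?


The area under a constant function y = 5 is a rectangle.
Width = 21 - 9 = 12
Height = 5
Area = width * height
= 12 * 5
= 60

60


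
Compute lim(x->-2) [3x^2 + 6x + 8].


Since polynomials are continuous, we use direct substitution.
lim(x->-2) of 3x^2 + 6x + 8
= 3 * (-2)^2 + 6 * (-2) + 8
= 12 - 12 + 8
= 8

8


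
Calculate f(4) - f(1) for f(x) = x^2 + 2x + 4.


Net change = f(b) - f(a)
f(x) = x^2 + 2x + 4
Compute f(4):
f(4) = 1 * 4^2 + 2 * 4 + 4
= 16 + 8 + 4
= 28
Compute f(1):
f(1) = 1 * 1^2 + 2 * 1 + 4
= 1 + 2 + 4
= 7
Net change = 28 - 7 = 21

21


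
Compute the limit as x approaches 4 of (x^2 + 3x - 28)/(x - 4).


Direct substitution gives 0/0, so we factor the numerator.
Factor: (x^2 + 3x - 28) = (x - 4)(x + 7)
Cancel the common factor (x - 4):
(x^2 + 3x - 28)/(x - 4) = (x + 7)
Now substitute x = 4:
= (4) - (-7) = 11

11


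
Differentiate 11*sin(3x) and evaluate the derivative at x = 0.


Apply the chain rule to differentiate 11*sin(3x):
d/dx [11*sin(3x)]
= 11 * cos(3x) * d/dx(3x)
= 11 * 3 * cos(3x)
= 33 * cos(3x)
Evaluate at x = 0:
= 33 * cos(0)
= 33 * 1
= 33

33


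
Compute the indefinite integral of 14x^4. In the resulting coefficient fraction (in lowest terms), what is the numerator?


Apply the power rule for integration:
integral of ax^n dx = a/(n+1) * x^(n+1) + C
integral of 14x^4 dx
= 14/5 * x^5 + C
The coefficient in lowest terms is 14/5, and its numerator is 14

14


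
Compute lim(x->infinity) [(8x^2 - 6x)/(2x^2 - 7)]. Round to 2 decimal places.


For limits at infinity with equal-degree polynomials,
we compare leading coefficients.
Numerator leading term: 8x^2
Denominator leading term: 2x^2
Divide both by x^2:
lim = (8 - 6/x) / (2 - 7/x^2)
As x -> infinity, the 1/x and 1/x^2 terms vanish:
= 8/2 = 4 = 4.00

4.00


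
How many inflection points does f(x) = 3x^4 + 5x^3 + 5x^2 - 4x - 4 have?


Inflection points occur where f''(x) = 0 and concavity changes.
f(x) = 3x^4 + 5x^3 + 5x^2 - 4x - 4
f'(x) = 12x^3 + 15x^2 + 10x - 4
f''(x) = 36x^2 + 30x + 10
This is a quadratic in x. Use the discriminant to count real roots.
Discriminant = (30)^2 - 4 * 36 * 10
= 900 - 1440
= -540
Since discriminant < 0, f''(x) = 0 has no real solutions.
Number of inflection points: 0

0


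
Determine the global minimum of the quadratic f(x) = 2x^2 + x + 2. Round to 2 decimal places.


For a quadratic f(x) = ax^2 + bx + c with a > 0, the minimum is at the vertex.
Vertex x-coordinate: x = -b/(2a)
x = -(1) / (2 * 2)
x = -1/4
Substitute back to find the minimum value:
f(-1/4) = 2 * (-1/4)^2 + 1 * (-1/4) + 2
= 1/8 - 1/4 + 2
= 15/8 ≈ 1.88

1.88


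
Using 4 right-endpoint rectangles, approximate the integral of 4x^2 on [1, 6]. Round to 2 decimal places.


Right Riemann sum uses right endpoints of each subinterval.
Interval: [1, 6], n = 4
dx = (6 - 1) / 4 = 5/4
Right endpoints: [9/4, 7/2, 19/4, 6]
f values: [81/4, 49, 361/4, 144]
Sum = dx * (sum of f values)
= 5/4 * 607/2
= 3035/8 ≈ 379.38

379.38


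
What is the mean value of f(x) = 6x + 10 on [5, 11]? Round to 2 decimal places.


Average value = 1/(b-a) * integral from a to b of f(x) dx
First compute the integral of 6x + 10:
F(x) = 3x^2 + 10x
F(11) = 3 * 121 + 10 * 11 = 473
F(5) = 3 * 25 + 10 * 5 = 125
Integral = 473 - 125 = 348
Average = 348 / (11 - 5) = 348 / 6
= 58 = 58.00

58.00


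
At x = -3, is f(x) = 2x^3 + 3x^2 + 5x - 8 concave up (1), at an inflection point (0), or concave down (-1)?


Concavity is determined by the sign of f''(x).
f(x) = 2x^3 + 3x^2 + 5x - 8
f'(x) = 6x^2 + 6x + 5
f''(x) = 12x + 6
f''(-3) = 12 * (-3) + 6
= -36 + 6
= -30
Since f''(-3) < 0, the function is concave down (-1)

-1


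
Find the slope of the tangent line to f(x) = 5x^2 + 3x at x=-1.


The slope of the tangent line equals f'(x) at the point.
f(x) = 5x^2 + 3x
f'(x) = 10x + 3
At x = -1:
f'(-1) = 10 * (-1) + 3
= -10 + 3
= -7

-7


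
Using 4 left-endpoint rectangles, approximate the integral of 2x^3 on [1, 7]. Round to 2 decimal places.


Left Riemann sum uses left endpoints of each subinterval.
Interval: [1, 7], n = 4
dx = (7 - 1) / 4 = 3/2
Left endpoints: [1, 5/2, 4, 11/2]
f values: [2, 125/4, 128, 1331/4]
Sum = dx * (sum of f values)
= 3/2 * 494
= 741 = 741.00

741.00


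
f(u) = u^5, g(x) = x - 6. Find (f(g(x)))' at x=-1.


Using the chain rule: (f(g(x)))' = f'(g(x)) * g'(x)
First, find g(-1):
g(-1) = 1 * (-1) - 6 = -7
Next, f'(u) = 5u^4
And g'(x) = 1
So f'(g(-1)) * g'(-1)
= 5 * (-7)^4 * 1
= 5 * 2401 * 1
= 12005

12005


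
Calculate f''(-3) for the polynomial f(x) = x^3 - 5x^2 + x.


First derivative:
f'(x) = 3x^2 - 10x + 1
Second derivative:
f''(x) = 6x - 10
Substitute x = -3:
f''(-3) = 6 * (-3) - 10
= -18 - 10
= -28

-28


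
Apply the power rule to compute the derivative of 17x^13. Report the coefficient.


We apply the power rule: d/dx [ax^n] = a*n * x^(n-1)
d/dx [17x^13]
= 17 * 13 * x^(13-1)
= 221x^12
The coefficient is 221

221


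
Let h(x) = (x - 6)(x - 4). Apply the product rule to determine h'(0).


Let u(x) = x - 6 and v(x) = x - 4
u'(x) = 1
v'(x) = 1
Product rule: h'(x) = u'(x)*v(x) + u(x)*v'(x)
= 1 * (x - 4) + (x - 6) * 1
At x = 0:
u(0) = 1 * 0 - 6 = -6
v(0) = 1 * 0 - 4 = -4
h'(0) = 1 * (-4) + (-6) * 1
= -4 - 6
= -10

-10


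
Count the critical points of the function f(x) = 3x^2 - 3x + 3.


Find where f'(x) = 0:
f'(x) = 6x - 3
Set f'(x) = 0:
6x - 3 = 0
x = 3 / 6 = 1/2
This is a linear equation in x, so there is exactly one solution.
Number of critical points: 1

1


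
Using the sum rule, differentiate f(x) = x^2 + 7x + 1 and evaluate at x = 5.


Differentiate term by term using power and sum rules:
f(x) = x^2 + 7x + 1
f'(x) = 2x + 7
Substitute x = 5:
f'(5) = 2 * 5 + 7
= 10 + 7
= 17

17


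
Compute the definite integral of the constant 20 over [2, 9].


The integral of a constant k over [a, b] equals k * (b - a).
integral from 2 to 9 of 20 dx
= 20 * (9 - 2)
= 20 * 7
= 140

140


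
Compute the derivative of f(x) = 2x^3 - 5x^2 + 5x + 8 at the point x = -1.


Differentiate f(x) = 2x^3 - 5x^2 + 5x + 8 term by term:
f'(x) = 6x^2 - 10x + 5
Substitute x = -1:
f'(-1) = 6 * (-1)^2 - 10 * (-1) + 5
= 6 + 10 + 5
= 21

21


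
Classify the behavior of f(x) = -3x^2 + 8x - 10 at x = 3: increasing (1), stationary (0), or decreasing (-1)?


Compute f'(x) to determine behavior:
f'(x) = -6x + 8
f'(3) = -6 * 3 + 8
= -18 + 8
= -10
Since f'(3) < 0, the function is decreasing (-1)

-1


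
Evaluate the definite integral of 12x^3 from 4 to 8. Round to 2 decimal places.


Find the antiderivative of 12x^3:
F(x) = 12/4 * x^4
Apply the Fundamental Theorem of Calculus:
F(8) - F(4)
= 12/4 * 8^4 - 12/4 * 4^4
= 12/4 * (4096 - 256)
= 12/4 * 3840
= 11520 = 11520.00

11520.00


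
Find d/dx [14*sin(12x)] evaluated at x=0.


Apply the chain rule to differentiate 14*sin(12x):
d/dx [14*sin(12x)]
= 14 * cos(12x) * d/dx(12x)
= 14 * 12 * cos(12x)
= 168 * cos(12x)
Evaluate at x = 0:
= 168 * cos(0)
= 168 * 1
= 168

168


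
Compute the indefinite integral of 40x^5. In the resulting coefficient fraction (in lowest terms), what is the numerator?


Apply the power rule for integration:
integral of ax^n dx = a/(n+1) * x^(n+1) + C
integral of 40x^5 dx
= 40/6 * x^6 + C
= 20/3 * x^6 + C
The coefficient in lowest terms is 20/3, and its numerator is 20

20


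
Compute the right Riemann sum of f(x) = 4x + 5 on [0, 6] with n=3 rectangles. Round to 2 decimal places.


Right Riemann sum uses right endpoints of each subinterval.
Interval: [0, 6], n = 3
dx = (6 - 0) / 3 = 2
Right endpoints: [2, 4, 6]
f values: [13, 21, 29]
Sum = dx * (sum of f values)
= 2 * 63
= 126 = 126.00

126.00


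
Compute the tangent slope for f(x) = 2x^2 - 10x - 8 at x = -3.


The slope of the tangent line equals f'(x) at the point.
f(x) = 2x^2 - 10x - 8
f'(x) = 4x - 10
At x = -3:
f'(-3) = 4 * (-3) - 10
= -12 - 10
= -22

-22


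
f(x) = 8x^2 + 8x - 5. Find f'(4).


Differentiate term by term using power and sum rules:
f(x) = 8x^2 + 8x - 5
f'(x) = 16x + 8
Substitute x = 4:
f'(4) = 16 * 4 + 8
= 64 + 8
= 72

72


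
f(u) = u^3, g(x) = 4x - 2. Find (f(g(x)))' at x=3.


Using the chain rule: (f(g(x)))' = f'(g(x)) * g'(x)
First, find g(3):
g(3) = 4 * 3 - 2 = 10
Next, f'(u) = 3u^2
And g'(x) = 4
So f'(g(3)) * g'(3)
= 3 * 10^2 * 4
= 3 * 100 * 4
= 1200

1200


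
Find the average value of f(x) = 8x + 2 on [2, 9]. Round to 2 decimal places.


Average value = 1/(b-a) * integral from a to b of f(x) dx
First compute the integral of 8x + 2:
F(x) = 4x^2 + 2x
F(9) = 4 * 81 + 2 * 9 = 342
F(2) = 4 * 4 + 2 * 2 = 20
Integral = 342 - 20 = 322
Average = 322 / (9 - 2) = 322 / 7
= 46 = 46.00

46.00


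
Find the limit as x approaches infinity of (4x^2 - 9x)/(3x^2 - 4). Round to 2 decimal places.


For limits at infinity with equal-degree polynomials,
we compare leading coefficients.
Numerator leading term: 4x^2
Denominator leading term: 3x^2
Divide both by x^2:
lim = (4 - 9/x) / (3 - 4/x^2)
As x -> infinity, the 1/x and 1/x^2 terms vanish:
= 4/3 ≈ 1.33

1.33


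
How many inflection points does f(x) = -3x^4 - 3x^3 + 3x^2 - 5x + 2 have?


Inflection points occur where f''(x) = 0 and concavity changes.
f(x) = -3x^4 - 3x^3 + 3x^2 - 5x + 2
f'(x) = -12x^3 - 9x^2 + 6x - 5
f''(x) = -36x^2 - 18x + 6
This is a quadratic in x. Use the discriminant to count real roots.
Discriminant = (-18)^2 - 4 * (-36) * 6
= 324 - (-864)
= 1188
Since discriminant > 0, f''(x) = 0 has 2 distinct real solutions.
A quadratic with two distinct real roots changes sign at each root, so concavity changes at both.
Number of inflection points: 2

2


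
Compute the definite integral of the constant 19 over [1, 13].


The integral of a constant k over [a, b] equals k * (b - a).
integral from 1 to 13 of 19 dx
= 19 * (13 - 1)
= 19 * 12
= 228

228


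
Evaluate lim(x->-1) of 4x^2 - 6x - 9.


Since polynomials are continuous, we use direct substitution.
lim(x->-1) of 4x^2 - 6x - 9
= 4 * (-1)^2 - 6 * (-1) - 9
= 4 + 6 - 9
= 1

1


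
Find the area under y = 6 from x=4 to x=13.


The area under a constant function y = 6 is a rectangle.
Width = 13 - 4 = 9
Height = 6
Area = width * height
= 9 * 6
= 54

54


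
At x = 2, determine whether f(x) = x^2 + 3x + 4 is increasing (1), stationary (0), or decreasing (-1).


Compute f'(x) to determine behavior:
f'(x) = 2x + 3
f'(2) = 2 * 2 + 3
= 4 + 3
= 7
Since f'(2) > 0, the function is increasing (1)

1


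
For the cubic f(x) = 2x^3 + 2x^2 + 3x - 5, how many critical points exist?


Find where f'(x) = 0:
f(x) = 2x^3 + 2x^2 + 3x - 5
f'(x) = 6x^2 + 4x + 3
This is a quadratic in x. Use the discriminant to count real roots.
Discriminant = (4)^2 - 4 * 6 * 3
= 16 - 72
= -56
Since discriminant < 0, f'(x) = 0 has no real solutions.
Number of critical points: 0

0


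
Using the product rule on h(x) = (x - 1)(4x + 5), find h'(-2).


Let u(x) = x - 1 and v(x) = 4x + 5
u'(x) = 1
v'(x) = 4
Product rule: h'(x) = u'(x)*v(x) + u(x)*v'(x)
= 1 * (4x + 5) + (x - 1) * 4
At x = -2:
u(-2) = 1 * (-2) - 1 = -3
v(-2) = 4 * (-2) + 5 = -3
h'(-2) = 1 * (-3) + (-3) * 4
= -3 - 12
= -15

-15
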